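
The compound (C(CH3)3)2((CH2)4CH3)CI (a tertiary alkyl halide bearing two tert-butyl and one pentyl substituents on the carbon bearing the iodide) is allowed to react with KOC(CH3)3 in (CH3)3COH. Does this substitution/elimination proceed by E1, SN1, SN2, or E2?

Conditions: a strong/bulky base with a tertiary substrate bearing a β-hydrogen.
These conditions are the textbook signature of the E2 pathway.
A strong (often hindered) base removes a β-H in concert with loss of the leaving group — bimolecular elimination.

E2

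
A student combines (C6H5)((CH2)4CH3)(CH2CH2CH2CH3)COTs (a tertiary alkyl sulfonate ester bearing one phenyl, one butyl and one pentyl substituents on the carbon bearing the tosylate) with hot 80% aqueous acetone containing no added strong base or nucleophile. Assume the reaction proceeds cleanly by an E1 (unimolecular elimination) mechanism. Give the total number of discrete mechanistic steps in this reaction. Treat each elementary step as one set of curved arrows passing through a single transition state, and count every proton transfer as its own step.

2

Step 1: The C–O bond breaks with both electrons going to the tosylate; TsO⁻ leaves and a tertiary carbocation remains.
(No 1,2-shift: no single shift to an adjacent carbon would give a more stable cation.)
Step 2: A water molecule (solvent) deprotonates a β-carbon; as the C–H bond breaks, those electrons form the new alkene π bond.
Total: 2 elementary steps.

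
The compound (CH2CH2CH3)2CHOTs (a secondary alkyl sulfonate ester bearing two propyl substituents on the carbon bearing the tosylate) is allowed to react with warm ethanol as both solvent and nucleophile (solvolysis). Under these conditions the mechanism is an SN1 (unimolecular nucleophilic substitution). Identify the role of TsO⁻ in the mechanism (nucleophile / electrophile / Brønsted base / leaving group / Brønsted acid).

Step 1: Unassisted departure of TsO⁻ (taking the C–O bonding pair) generates a secondary carbocation.
TsO⁻ departs with both electrons of the breaking σ-bond — that is the definition of a leaving group.

leaving group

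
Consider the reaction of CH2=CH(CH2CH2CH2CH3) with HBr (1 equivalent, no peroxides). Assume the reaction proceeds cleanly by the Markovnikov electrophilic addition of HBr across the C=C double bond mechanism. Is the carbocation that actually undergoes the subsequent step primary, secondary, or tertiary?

Step 1: The π electrons of the C=C bond attack a proton of HBr; Markovnikov addition places the new C–H on the less-substituted alkene carbon, so the positive charge ends up on the more-substituted carbon — a secondary carbocation. The H–Br bond breaks heterolytically, releasing Br⁻.
No single 1,2-shift to an adjacent carbon would give a more-substituted cation, so no rearrangement occurs.

secondary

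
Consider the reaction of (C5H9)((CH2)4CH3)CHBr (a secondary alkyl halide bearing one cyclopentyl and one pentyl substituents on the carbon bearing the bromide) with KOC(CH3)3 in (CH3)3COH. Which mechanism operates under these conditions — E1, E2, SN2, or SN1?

Conditions: a strong/bulky base with a secondary substrate bearing a β-hydrogen.
These conditions are the textbook signature of the E2 pathway.
A strong (often hindered) base removes a β-H in concert with loss of the leaving group — bimolecular elimination.

E2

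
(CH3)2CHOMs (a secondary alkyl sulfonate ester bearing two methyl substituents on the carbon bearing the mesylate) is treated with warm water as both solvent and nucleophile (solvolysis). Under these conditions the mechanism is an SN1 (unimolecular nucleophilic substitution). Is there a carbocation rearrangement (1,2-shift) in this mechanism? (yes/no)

The first-formed carbocation is secondary.
No single 1,2-shift to an adjacent carbon would produce a more-substituted cation than the one already present, so no rearrangement occurs.

no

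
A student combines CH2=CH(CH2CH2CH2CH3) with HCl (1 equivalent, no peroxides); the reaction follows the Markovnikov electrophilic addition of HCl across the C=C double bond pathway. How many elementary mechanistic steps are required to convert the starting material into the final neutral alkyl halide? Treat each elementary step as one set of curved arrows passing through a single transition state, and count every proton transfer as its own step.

2

Step 1: The π electrons of the C=C bond attack a proton of HCl; Markovnikov addition places the new C–H on the less-substituted alkene carbon, so the positive charge ends up on the more-substituted carbon — a secondary carbocation. The H–Cl bond breaks heterolytically, releasing Cl⁻.
(No 1,2-shift: no single shift to an adjacent carbon would give a more stable cation.)
Step 2: Nucleophilic attack by Cl⁻ on the carbocation completes the addition, giving R–Cl.
Total: 2 elementary steps.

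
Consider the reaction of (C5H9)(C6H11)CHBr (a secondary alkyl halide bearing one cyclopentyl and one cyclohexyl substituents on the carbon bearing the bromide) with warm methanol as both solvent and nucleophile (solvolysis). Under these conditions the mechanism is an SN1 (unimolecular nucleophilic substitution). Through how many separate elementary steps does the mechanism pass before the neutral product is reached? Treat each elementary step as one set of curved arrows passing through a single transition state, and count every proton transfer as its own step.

4

Step 1: Ionisation: the C–Br σ-bond cleaves heterolytically; both bonding electrons depart with Br⁻, leaving a secondary carbocation at the α-carbon.
Step 2: A 1,2-hydride shift from the adjacent cyclopentyl carbon moves the positive charge from the secondary centre to an adjacent carbon, generating a more stable tertiary carbocation.
Step 3: CH3OH donates an oxygen lone pair into the empty p orbital of the cation, giving a protonated ether (an oxonium ion).
Step 4: Proton transfer from the O–H of the oxonium ion to a solvent molecule delivers the neutral ether.
Total: 4 elementary steps.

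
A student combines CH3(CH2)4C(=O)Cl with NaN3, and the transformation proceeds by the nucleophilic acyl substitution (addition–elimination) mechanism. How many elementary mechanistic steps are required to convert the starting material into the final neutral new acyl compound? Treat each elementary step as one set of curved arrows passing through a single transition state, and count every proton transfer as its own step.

2

Step 1: Nucleophilic addition of N3⁻ to the acyl carbon breaks the π(C=O) bond and yields a tetrahedral, anionic intermediate.
Step 2: Elimination step: re-formation of the carbonyl π bond drives out Cl⁻, giving the new acyl compound.
Total: 2 elementary steps.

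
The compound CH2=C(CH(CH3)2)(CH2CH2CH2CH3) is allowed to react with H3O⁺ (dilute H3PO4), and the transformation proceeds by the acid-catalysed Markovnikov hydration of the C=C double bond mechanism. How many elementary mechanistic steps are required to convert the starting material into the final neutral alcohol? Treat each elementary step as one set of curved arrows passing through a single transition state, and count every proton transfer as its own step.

Step 1: Electrophilic addition begins with the π(C=C) electrons forming a bond to the proton of H3O⁺. Following Markovnikov's rule, the resulting cation is tertiary. H2O is released.
(No 1,2-shift: no single shift to an adjacent carbon would give a more stable cation.)
Step 2: A lone pair on the oxygen of H2O attacks the carbocation, forming a C–O bond and an oxonium ion (a protonated alcohol).
Step 3: Proton transfer from the O–H of the oxonium ion to H2O completes the catalytic cycle and yields the alcohol.
Total: 3 elementary steps.

3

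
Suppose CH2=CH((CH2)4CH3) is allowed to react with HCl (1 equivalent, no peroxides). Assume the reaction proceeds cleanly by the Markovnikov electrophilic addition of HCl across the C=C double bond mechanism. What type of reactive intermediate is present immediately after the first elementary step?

secondary carbocation

Step 1: The π electrons of the C=C bond attack a proton of HCl; Markovnikov addition places the new C–H on the less-substituted alkene carbon, so the positive charge ends up on the more-substituted carbon — a secondary carbocation. The H–Cl bond breaks heterolytically, releasing Cl⁻.
After step 1 the species present is a secondary carbocation.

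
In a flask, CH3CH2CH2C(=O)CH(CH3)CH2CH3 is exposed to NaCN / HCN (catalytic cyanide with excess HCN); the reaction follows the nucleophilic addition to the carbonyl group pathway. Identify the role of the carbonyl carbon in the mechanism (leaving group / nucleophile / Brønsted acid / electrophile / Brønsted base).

Step 1: CN⁻ attacks the sp² carbonyl carbon; the C=O π bond breaks and the electrons end up as a lone pair on the alkoxide oxygen of the tetrahedral intermediate.
The carbonyl carbon accepts an electron pair into an empty or π* orbital — it is the electrophile.

electrophile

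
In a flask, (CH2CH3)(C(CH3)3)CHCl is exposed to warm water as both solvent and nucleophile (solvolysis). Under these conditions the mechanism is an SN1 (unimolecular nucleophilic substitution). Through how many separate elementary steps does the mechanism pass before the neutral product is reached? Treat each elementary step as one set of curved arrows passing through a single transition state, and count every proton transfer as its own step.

4

Step 1: Ionisation: the C–Cl σ-bond cleaves heterolytically; both bonding electrons depart with Cl⁻, leaving a secondary carbocation at the α-carbon.
Step 2: Carbocation rearrangement: a 1,2-methyl shift from the adjacent tert-butyl carbon converts the initially-formed secondary cation into the more stable tertiary cation.
Step 3: H2O donates an oxygen lone pair into the empty p orbital of the cation, giving a protonated alcohol (an oxonium ion).
Step 4: A second solvent molecule removes the proton on oxygen, giving the neutral alcohol product.
Total: 4 elementary steps.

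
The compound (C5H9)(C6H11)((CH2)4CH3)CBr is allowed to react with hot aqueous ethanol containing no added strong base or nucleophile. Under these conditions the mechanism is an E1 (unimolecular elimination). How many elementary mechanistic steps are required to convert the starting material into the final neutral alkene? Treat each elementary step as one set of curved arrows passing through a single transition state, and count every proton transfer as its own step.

2

Step 1: Unassisted departure of Br⁻ (taking the C–Br bonding pair) generates a tertiary carbocation.
(No 1,2-shift: no single shift to an adjacent carbon would give a more stable cation.)
Step 2: Loss of a β-proton to a water (or ethanol) molecule of the solvent: the C–H bonding pair collapses toward the cationic carbon to form the C=C π bond, yielding the alkene.
Total: 2 elementary steps.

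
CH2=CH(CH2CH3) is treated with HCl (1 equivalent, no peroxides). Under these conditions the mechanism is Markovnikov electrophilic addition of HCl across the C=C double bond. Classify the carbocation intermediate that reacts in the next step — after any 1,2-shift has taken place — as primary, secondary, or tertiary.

Step 1: The π electrons of the C=C bond attack a proton of HCl; Markovnikov addition places the new C–H on the less-substituted alkene carbon, so the positive charge ends up on the more-substituted carbon — a secondary carbocation. The H–Cl bond breaks heterolytically, releasing Cl⁻.
No single 1,2-shift to an adjacent carbon would give a more-substituted cation, so no rearrangement occurs.

secondary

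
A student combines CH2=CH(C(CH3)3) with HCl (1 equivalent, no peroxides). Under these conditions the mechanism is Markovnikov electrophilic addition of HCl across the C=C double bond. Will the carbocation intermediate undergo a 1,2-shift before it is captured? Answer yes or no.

yes

The first-formed carbocation is secondary.
The adjacent tert-butyl carbon has no hydrogen but bears methyl groups; migration of one methyl with its bonding pair (a 1,2-methyl shift) places the charge on a tertiary centre.
Tertiary is more stable than secondary, so the shift occurs.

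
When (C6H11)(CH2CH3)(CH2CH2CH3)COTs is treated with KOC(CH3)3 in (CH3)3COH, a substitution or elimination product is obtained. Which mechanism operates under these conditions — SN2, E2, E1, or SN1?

E2

Conditions: a strong/bulky base with a tertiary substrate bearing a β-hydrogen.
These conditions are the textbook signature of the E2 pathway.
A strong (often hindered) base removes a β-H in concert with loss of the leaving group — bimolecular elimination.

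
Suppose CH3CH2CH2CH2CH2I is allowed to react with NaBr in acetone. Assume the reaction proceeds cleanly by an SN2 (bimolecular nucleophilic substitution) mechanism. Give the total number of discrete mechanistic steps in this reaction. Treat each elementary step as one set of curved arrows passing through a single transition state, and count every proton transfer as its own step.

Step 1: The bromide nucleophile donates a lone pair from Br to the α-carbon in a backside attack; simultaneously the C–I σ-bond breaks and both of its electrons leave with I⁻. One concerted step with inversion of configuration.
Total: 1 elementary step.

1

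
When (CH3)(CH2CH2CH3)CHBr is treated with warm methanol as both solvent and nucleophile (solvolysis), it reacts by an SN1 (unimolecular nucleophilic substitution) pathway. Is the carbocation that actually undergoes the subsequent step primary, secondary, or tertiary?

Step 1: Ionisation: the C–Br σ-bond cleaves heterolytically; both bonding electrons depart with Br⁻, leaving a secondary carbocation at the α-carbon.
No single 1,2-shift to an adjacent carbon would give a more-substituted cation, so no rearrangement occurs.

secondary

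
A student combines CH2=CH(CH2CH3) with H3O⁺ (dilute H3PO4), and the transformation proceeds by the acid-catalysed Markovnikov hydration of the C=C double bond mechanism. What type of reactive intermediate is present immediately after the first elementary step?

secondary carbocation

Step 1: Electrophilic addition begins with the π(C=C) electrons forming a bond to the proton of H3O⁺. Following Markovnikov's rule, the resulting cation is secondary. H2O is released.
After step 1 the species present is a secondary carbocation.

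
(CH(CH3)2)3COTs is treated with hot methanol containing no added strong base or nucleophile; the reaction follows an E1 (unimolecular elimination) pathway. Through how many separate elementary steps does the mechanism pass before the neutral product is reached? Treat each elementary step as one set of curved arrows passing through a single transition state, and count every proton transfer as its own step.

Step 1: Rate-determining heterolysis of the C–O bond gives TsO⁻ and a tertiary carbocation.
(No 1,2-shift: no single shift to an adjacent carbon would give a more stable cation.)
Step 2: A weak base (a methanol molecule from the solvent) removes a proton from a carbon adjacent to the cationic centre; the electrons of that C–H bond become the new π(C=C) bond, giving the alkene.
Total: 2 elementary steps.

2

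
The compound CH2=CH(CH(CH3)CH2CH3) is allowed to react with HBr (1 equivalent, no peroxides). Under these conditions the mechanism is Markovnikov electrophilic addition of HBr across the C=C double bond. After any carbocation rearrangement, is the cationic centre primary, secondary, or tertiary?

tertiary

Step 1: The π electrons of the C=C bond attack a proton of HBr; Markovnikov addition places the new C–H on the less-substituted alkene carbon, so the positive charge ends up on the more-substituted carbon — a secondary carbocation. The H–Br bond breaks heterolytically, releasing Br⁻.
Step 2: Carbocation rearrangement: a 1,2-hydride shift from the adjacent sec-butyl carbon converts the initially-formed secondary cation into the more stable tertiary cation.
The cation rearranges from secondary to tertiary via a 1,2-hydride shift from the adjacent sec-butyl carbon; the tertiary cation is what reacts next.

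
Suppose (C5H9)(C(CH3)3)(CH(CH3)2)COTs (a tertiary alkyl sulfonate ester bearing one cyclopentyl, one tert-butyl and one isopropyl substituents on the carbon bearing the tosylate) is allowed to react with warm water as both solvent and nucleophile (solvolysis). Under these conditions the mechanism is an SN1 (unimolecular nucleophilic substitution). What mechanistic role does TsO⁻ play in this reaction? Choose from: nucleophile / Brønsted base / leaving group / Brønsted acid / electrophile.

leaving group

Step 1: Unassisted departure of TsO⁻ (taking the C–O bonding pair) generates a tertiary carbocation.
TsO⁻ departs with both electrons of the breaking σ-bond — that is the definition of a leaving group.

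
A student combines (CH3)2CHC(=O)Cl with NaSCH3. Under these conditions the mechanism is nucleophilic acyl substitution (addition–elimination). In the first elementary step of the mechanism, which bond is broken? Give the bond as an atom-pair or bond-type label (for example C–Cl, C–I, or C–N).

Step 1: Nucleophilic addition of CH3S⁻ to the acyl carbon breaks the π(C=O) bond and yields a tetrahedral, anionic intermediate.
The bond broken in this step is the π(C=O) bond.

π(C=O)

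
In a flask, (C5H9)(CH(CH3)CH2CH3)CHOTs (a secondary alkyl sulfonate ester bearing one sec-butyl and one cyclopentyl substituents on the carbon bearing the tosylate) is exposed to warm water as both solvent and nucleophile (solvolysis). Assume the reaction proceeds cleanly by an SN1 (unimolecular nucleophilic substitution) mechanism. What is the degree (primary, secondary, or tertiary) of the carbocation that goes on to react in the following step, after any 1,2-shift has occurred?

tertiary

Step 1: The C–O bond breaks with both electrons going to the tosylate; TsO⁻ leaves and a secondary carbocation remains.
Step 2: A 1,2-hydride shift from the adjacent sec-butyl carbon moves the positive charge from the secondary centre to an adjacent carbon, generating a more stable tertiary carbocation.
The cation rearranges from secondary to tertiary via a 1,2-hydride shift from the adjacent sec-butyl carbon; the tertiary cation is what reacts next.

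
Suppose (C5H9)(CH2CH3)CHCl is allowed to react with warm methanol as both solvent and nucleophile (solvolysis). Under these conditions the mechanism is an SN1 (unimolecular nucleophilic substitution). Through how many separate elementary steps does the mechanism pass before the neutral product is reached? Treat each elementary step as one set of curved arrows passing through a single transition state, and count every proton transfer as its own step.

Step 1: The C–Cl bond breaks with both electrons going to the chloride; Cl⁻ leaves and a secondary carbocation remains.
Step 2: Carbocation rearrangement: a 1,2-hydride shift from the adjacent cyclopentyl carbon converts the initially-formed secondary cation into the more stable tertiary cation.
Step 3: A lone pair on the oxygen of CH3OH attacks the carbocation, forming a new C–O σ-bond and an oxonium ion.
Step 4: Proton transfer from the O–H of the oxonium ion to a solvent molecule delivers the neutral ether.
Total: 4 elementary steps.

4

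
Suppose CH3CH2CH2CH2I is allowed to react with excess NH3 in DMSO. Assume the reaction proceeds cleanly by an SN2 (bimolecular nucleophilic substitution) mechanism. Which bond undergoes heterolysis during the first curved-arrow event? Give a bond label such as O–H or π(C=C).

C–I

Step 1: A lone pair on the N of NH3 attacks the α-carbon from the back side while the C–I bond breaks; both bonding electrons leave with I⁻. The product of this concerted step is an alkylammonium ion.
The bond broken in this step is the C–I bond.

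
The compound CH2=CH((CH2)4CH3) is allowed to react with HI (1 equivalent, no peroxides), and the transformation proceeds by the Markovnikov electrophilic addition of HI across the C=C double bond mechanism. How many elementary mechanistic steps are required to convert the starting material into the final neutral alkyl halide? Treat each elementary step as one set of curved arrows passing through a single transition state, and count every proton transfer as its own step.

2

Step 1: The π electrons of the C=C bond attack a proton of HI; Markovnikov addition places the new C–H on the less-substituted alkene carbon, so the positive charge ends up on the more-substituted carbon — a secondary carbocation. The H–I bond breaks heterolytically, releasing I⁻.
(No 1,2-shift: no single shift to an adjacent carbon would give a more stable cation.)
Step 2: The I⁻ anion donates a lone pair to the carbocation, forming the new C–I σ-bond and giving the neutral alkyl halide.
Total: 2 elementary steps.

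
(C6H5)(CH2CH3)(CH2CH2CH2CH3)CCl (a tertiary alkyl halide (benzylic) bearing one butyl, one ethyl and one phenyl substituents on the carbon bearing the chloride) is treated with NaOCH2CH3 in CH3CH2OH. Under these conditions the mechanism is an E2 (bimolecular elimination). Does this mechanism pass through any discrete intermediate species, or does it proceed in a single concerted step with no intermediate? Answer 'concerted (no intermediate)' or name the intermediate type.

concerted (no intermediate)

Concerted anti-periplanar elimination: CH3CH2O⁻ abstracts a β-H while Cl⁻ leaves, and the C–H electrons become the new C=C π bond — all in a single transition state.
All bond changes occur in one transition state; no discrete intermediate is formed.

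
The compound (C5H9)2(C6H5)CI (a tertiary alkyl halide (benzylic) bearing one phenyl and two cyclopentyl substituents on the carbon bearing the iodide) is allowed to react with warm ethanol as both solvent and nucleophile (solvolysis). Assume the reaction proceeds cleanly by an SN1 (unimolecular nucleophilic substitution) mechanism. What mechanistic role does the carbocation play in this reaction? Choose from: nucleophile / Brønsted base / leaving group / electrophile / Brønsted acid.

Step 2: Nucleophilic capture: the oxygen of CH3CH2OH bonds to the cationic carbon, producing an oxonium-ion intermediate.
The carbocation accepts an electron pair into an empty or π* orbital — it is the electrophile.

electrophile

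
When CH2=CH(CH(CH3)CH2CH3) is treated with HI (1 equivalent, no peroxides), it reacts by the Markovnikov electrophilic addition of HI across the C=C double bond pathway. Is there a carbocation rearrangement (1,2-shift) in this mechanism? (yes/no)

The first-formed carbocation is secondary.
The adjacent sec-butyl carbon already bears 2 other carbon substituents and has a hydrogen to migrate; after a 1,2-hydride shift from that carbon the positive charge sits on a tertiary centre.
Tertiary is more stable than secondary, so the shift occurs.

yes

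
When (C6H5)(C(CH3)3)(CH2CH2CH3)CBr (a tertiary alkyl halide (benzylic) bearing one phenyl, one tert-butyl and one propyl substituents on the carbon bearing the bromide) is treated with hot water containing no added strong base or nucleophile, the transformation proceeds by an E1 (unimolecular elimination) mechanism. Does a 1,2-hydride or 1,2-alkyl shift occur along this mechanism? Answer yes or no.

no

The first-formed carbocation is tertiary.
No single 1,2-shift to an adjacent carbon would produce a more-substituted cation than the one already present, so no rearrangement occurs.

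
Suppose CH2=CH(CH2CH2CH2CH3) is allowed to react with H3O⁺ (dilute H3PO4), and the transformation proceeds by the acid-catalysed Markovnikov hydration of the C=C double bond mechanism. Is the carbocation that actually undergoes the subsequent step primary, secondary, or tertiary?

secondary

Step 1: Protonation of the alkene by H3O⁺: the π bond acts as the nucleophile and picks up H⁺, giving the more stable (Markovnikov) secondary carbocation. H2O is released.
No single 1,2-shift to an adjacent carbon would give a more-substituted cation, so no rearrangement occurs.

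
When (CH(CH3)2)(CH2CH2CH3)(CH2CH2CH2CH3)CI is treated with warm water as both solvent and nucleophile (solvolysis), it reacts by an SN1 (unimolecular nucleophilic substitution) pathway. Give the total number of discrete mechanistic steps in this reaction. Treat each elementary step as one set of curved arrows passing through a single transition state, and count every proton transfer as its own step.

3

Step 1: The C–I bond breaks with both electrons going to the iodide; I⁻ leaves and a tertiary carbocation remains.
(No 1,2-shift: no single shift to an adjacent carbon would give a more stable cation.)
Step 2: Nucleophilic capture: the oxygen of H2O bonds to the cationic carbon, producing an oxonium-ion intermediate.
Step 3: Proton transfer from the O–H of the oxonium ion to a solvent molecule delivers the neutral alcohol.
Total: 3 elementary steps.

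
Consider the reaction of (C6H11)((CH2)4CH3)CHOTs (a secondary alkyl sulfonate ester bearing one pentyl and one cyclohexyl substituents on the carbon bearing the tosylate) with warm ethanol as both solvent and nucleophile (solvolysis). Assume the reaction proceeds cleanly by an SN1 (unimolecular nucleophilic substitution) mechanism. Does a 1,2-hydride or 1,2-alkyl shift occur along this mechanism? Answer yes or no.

The first-formed carbocation is secondary.
The adjacent cyclohexyl carbon already bears 2 other carbon substituents and has a hydrogen to migrate; after a 1,2-hydride shift from that carbon the positive charge sits on a tertiary centre.
Tertiary is more stable than secondary, so the shift occurs.

yes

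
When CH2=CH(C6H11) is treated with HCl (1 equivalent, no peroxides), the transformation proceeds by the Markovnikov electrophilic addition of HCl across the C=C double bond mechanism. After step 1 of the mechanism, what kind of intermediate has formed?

secondary carbocation

Step 1: Protonation of the alkene by HCl: the π bond acts as the nucleophile and picks up H⁺, giving the more stable (Markovnikov) secondary carbocation. The H–Cl bond breaks heterolytically, releasing Cl⁻.
After step 1 the species present is a secondary carbocation.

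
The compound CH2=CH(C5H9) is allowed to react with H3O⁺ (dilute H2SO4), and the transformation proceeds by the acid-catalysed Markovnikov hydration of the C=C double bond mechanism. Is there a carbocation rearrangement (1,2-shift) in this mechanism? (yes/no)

yes

The first-formed carbocation is secondary.
The adjacent cyclopentyl carbon already bears 2 other carbon substituents and has a hydrogen to migrate; after a 1,2-hydride shift from that carbon the positive charge sits on a tertiary centre.
Tertiary is more stable than secondary, so the shift occurs.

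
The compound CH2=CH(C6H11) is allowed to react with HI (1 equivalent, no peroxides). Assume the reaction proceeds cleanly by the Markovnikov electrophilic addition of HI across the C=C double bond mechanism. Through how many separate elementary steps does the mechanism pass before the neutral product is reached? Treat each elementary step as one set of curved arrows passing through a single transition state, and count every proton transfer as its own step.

3

Step 1: Protonation of the alkene by HI: the π bond acts as the nucleophile and picks up H⁺, giving the more stable (Markovnikov) secondary carbocation. The H–I bond breaks heterolytically, releasing I⁻.
Step 2: A 1,2-hydride shift from the adjacent cyclohexyl carbon moves the positive charge from the secondary centre to an adjacent carbon, generating a more stable tertiary carbocation.
Step 3: I⁻ captures the cation: a lone pair on I⁻ fills the empty p orbital, producing the alkyl halide product.
Total: 3 elementary steps.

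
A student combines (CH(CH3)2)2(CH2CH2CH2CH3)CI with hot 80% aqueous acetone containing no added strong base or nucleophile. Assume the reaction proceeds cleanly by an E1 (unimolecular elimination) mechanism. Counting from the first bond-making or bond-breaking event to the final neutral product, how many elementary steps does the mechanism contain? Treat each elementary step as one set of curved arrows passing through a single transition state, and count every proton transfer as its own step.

Step 1: The C–I bond breaks with both electrons going to the iodide; I⁻ leaves and a tertiary carbocation remains.
(No 1,2-shift: no single shift to an adjacent carbon would give a more stable cation.)
Step 2: A water molecule (solvent) deprotonates a β-carbon; as the C–H bond breaks, those electrons form the new alkene π bond.
Total: 2 elementary steps.

2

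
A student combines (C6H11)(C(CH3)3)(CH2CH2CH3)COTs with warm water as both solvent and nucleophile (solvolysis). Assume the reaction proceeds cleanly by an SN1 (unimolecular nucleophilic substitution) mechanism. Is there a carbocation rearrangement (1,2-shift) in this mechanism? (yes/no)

The first-formed carbocation is tertiary.
No single 1,2-shift to an adjacent carbon would produce a more-substituted cation than the one already present, so no rearrangement occurs.

no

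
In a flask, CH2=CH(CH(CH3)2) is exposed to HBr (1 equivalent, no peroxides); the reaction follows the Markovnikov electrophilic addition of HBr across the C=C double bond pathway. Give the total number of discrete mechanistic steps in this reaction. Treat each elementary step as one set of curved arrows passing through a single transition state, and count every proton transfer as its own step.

Step 1: The π electrons of the C=C bond attack a proton of HBr; Markovnikov addition places the new C–H on the less-substituted alkene carbon, so the positive charge ends up on the more-substituted carbon — a secondary carbocation. The H–Br bond breaks heterolytically, releasing Br⁻.
Step 2: A 1,2-hydride shift from the adjacent isopropyl carbon moves the positive charge from the secondary centre to an adjacent carbon, generating a more stable tertiary carbocation.
Step 3: Nucleophilic attack by Br⁻ on the carbocation completes the addition, giving R–Br.
Total: 3 elementary steps.

3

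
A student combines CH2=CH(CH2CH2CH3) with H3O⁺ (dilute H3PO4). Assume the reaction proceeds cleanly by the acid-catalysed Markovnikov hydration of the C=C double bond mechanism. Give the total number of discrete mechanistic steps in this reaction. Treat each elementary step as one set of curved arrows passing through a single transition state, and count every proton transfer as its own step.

3

Step 1: The π electrons of the C=C bond attack a proton of H3O⁺; Markovnikov addition places the new C–H on the less-substituted alkene carbon, so the positive charge ends up on the more-substituted carbon — a secondary carbocation. H2O is released.
(No 1,2-shift: no single shift to an adjacent carbon would give a more stable cation.)
Step 2: Nucleophilic capture of the cation by H2O produces the protonated alcohol (an oxonium ion).
Step 3: Deprotonation of the oxonium ion by a water molecule delivers the neutral alcohol and regenerates the acid catalyst.
Total: 3 elementary steps.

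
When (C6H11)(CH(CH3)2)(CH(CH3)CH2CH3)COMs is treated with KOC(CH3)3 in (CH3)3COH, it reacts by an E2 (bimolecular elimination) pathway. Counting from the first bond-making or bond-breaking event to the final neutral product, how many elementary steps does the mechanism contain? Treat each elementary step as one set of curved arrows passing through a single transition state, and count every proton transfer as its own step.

Step 1: The strong base (CH3)3CO⁻ removes a β-hydrogen; in the same concerted event the electrons of the breaking C–H bond form the new π(C=C) bond and the C–O σ-bond breaks, expelling MsO⁻. Anti-periplanar geometry; one transition state.
Total: 1 elementary step.

1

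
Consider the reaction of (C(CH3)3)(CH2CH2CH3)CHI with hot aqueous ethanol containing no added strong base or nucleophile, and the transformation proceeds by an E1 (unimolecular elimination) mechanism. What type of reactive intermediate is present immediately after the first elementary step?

secondary carbocation

Step 1: The C–I bond breaks with both electrons going to the iodide; I⁻ leaves and a secondary carbocation remains.
After step 1 the species present is a secondary carbocation.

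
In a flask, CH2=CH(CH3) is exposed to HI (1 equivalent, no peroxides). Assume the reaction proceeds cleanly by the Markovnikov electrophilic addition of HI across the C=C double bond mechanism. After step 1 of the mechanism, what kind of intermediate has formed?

secondary carbocation

Step 1: The π electrons of the C=C bond attack a proton of HI; Markovnikov addition places the new C–H on the less-substituted alkene carbon, so the positive charge ends up on the more-substituted carbon — a secondary carbocation. The H–I bond breaks heterolytically, releasing I⁻.
After step 1 the species present is a secondary carbocation.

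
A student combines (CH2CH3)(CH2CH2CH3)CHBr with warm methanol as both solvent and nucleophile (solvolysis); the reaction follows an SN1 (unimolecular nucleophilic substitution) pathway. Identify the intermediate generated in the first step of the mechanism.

Step 1: The C–Br bond breaks with both electrons going to the bromide; Br⁻ leaves and a secondary carbocation remains.
After step 1 the species present is a secondary carbocation.

secondary carbocation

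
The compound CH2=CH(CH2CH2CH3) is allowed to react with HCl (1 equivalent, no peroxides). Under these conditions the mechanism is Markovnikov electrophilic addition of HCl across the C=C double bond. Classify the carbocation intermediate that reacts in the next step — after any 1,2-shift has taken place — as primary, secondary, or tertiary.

secondary

Step 1: The π electrons of the C=C bond attack a proton of HCl; Markovnikov addition places the new C–H on the less-substituted alkene carbon, so the positive charge ends up on the more-substituted carbon — a secondary carbocation. The H–Cl bond breaks heterolytically, releasing Cl⁻.
No single 1,2-shift to an adjacent carbon would give a more-substituted cation, so no rearrangement occurs.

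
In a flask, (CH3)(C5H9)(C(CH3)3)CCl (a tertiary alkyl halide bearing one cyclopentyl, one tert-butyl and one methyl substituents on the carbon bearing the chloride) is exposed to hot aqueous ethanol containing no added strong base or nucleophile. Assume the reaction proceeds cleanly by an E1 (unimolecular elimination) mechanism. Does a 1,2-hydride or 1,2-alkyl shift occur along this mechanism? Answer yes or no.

The first-formed carbocation is tertiary.
No single 1,2-shift to an adjacent carbon would produce a more-substituted cation than the one already present, so no rearrangement occurs.

no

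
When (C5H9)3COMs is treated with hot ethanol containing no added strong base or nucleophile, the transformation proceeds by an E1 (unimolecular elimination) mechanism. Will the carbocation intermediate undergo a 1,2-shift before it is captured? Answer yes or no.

no

The first-formed carbocation is tertiary.
No single 1,2-shift to an adjacent carbon would produce a more-substituted cation than the one already present, so no rearrangement occurs.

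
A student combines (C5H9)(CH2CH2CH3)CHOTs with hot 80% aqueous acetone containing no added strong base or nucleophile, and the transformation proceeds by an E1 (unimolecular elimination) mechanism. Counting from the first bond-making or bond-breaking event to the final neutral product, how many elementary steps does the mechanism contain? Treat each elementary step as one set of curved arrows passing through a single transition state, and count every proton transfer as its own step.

3

Step 1: Ionisation: the C–O σ-bond cleaves heterolytically; both bonding electrons depart with TsO⁻, leaving a secondary carbocation at the α-carbon.
Step 2: A hydride (H with its bonding pair) migrates from the adjacent cyclopentyl carbon to the cationic centre — a 1,2-hydride shift — upgrading the secondary cation to a tertiary one.
Step 3: A weak base (a water molecule from the solvent) removes a proton from a carbon adjacent to the cationic centre; the electrons of that C–H bond become the new π(C=C) bond, giving the alkene.
Total: 3 elementary steps.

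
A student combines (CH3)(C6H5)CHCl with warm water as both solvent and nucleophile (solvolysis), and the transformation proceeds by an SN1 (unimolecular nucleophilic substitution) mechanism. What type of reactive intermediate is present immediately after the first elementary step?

secondary carbocation

Step 1: The C–Cl bond breaks with both electrons going to the chloride; Cl⁻ leaves and a secondary carbocation remains.
After step 1 the species present is a secondary carbocation.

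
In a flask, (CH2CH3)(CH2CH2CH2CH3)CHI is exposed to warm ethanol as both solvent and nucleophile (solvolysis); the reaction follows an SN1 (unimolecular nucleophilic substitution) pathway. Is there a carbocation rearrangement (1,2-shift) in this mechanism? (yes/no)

The first-formed carbocation is secondary.
No single 1,2-shift to an adjacent carbon would produce a more-substituted cation than the one already present, so no rearrangement occurs.

no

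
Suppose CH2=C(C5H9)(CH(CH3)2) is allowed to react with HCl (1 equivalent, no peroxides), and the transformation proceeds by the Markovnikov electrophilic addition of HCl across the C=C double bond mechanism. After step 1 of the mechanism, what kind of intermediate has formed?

tertiary carbocation

Step 1: Protonation of the alkene by HCl: the π bond acts as the nucleophile and picks up H⁺, giving the more stable (Markovnikov) tertiary carbocation. The H–Cl bond breaks heterolytically, releasing Cl⁻.
After step 1 the species present is a tertiary carbocation.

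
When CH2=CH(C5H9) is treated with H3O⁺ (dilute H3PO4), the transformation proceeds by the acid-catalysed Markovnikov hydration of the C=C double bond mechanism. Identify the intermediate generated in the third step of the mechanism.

oxonium ion

Step 1: Electrophilic addition begins with the π(C=C) electrons forming a bond to the proton of H3O⁺. Following Markovnikov's rule, the resulting cation is secondary. H2O is released.
Step 2: A hydride (H with its bonding pair) migrates from the adjacent cyclopentyl carbon to the cationic centre — a 1,2-hydride shift — upgrading the secondary cation to a tertiary one.
Step 3: A lone pair on the oxygen of H2O attacks the carbocation, forming a C–O bond and an oxonium ion (a protonated alcohol).
After step 3 the species present is an oxonium ion.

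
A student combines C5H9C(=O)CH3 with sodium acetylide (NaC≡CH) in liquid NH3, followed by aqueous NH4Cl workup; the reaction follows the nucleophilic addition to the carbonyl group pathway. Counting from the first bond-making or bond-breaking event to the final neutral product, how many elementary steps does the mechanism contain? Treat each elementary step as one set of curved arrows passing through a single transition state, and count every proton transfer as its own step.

Step 1: HC≡C⁻ attacks the sp² carbonyl carbon; the C=O π bond breaks and the electrons end up as a lone pair on the alkoxide oxygen of the tetrahedral intermediate.
Step 2: The alkoxide picks up a proton during aqueous NH4Cl workup to yield a propargyl alcohol.
Total: 2 elementary steps.

2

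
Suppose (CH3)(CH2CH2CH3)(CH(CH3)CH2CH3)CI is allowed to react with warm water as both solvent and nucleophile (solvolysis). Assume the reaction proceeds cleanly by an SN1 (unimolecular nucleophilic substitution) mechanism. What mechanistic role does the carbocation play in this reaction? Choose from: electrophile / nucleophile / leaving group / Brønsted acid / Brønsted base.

Step 2: Nucleophilic capture: the oxygen of H2O bonds to the cationic carbon, producing an oxonium-ion intermediate.
The carbocation accepts an electron pair into an empty or π* orbital — it is the electrophile.

electrophile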